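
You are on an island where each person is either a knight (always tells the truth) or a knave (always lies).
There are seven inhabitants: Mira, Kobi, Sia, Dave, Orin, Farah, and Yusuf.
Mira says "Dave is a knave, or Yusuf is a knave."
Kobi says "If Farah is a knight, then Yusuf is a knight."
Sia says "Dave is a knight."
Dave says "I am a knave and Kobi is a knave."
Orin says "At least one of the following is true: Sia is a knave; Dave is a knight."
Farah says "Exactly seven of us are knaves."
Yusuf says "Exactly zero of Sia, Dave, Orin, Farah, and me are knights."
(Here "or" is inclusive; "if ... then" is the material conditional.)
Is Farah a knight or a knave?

Consistent assignments: {Mira=knight, Kobi=knight, Sia=knave, Dave=knave, Orin=knight, Farah=knave, Yusuf=knave}
In every consistent assignment, Farah is a knave.

Farah is a knave.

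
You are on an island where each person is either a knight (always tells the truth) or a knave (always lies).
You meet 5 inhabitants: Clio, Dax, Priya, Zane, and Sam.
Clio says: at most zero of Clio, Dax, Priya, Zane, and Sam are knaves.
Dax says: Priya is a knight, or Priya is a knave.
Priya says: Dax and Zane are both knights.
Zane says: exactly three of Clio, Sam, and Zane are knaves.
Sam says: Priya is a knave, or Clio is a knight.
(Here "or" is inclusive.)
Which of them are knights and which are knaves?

Suppose Clio is a knight. Then Clio's statement "at most zero of Clio, Dax, Priya, Zane, and Sam are knaves" would have to be true. Checking the 16 ways to assign the others, none is consistent with every speaker.
(For instance, with Dax=knight, Priya=knave, Zane=knave, Sam=knight, Clio's claim "at most zero of Clio, Dax, Priya, Zane, and Sam are knaves" comes out false where it would need to be true.)
So Clio must be a knave, making "at most zero of Clio, Dax, Priya, Zane, and Sam are knaves" false. Taking Clio=knave, Dax=knight, Priya=knave, Zane=knave, Sam=knight, each remaining statement checks out:
  Dax (knight): "Priya is a knight, or Priya is a knave" — true. ✓
  Priya (knave): "Dax and Zane are both knights" — false. ✓
  Zane (knave): "exactly three of Clio, Sam, and Zane are knaves" — false. ✓
  Sam (knight): "Priya is a knave, or Clio is a knight" — true. ✓
This is the unique consistent assignment.

Knights: Dax and Sam. Knaves: Clio, Priya, and Zane.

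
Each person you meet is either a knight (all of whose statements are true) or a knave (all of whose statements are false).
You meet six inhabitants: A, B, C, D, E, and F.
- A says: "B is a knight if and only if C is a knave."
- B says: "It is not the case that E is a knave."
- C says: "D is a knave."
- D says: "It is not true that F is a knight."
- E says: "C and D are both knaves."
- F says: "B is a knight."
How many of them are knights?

The unique consistent assignment is A=knave, B=knave, C=knave, D=knight, E=knave, F=knave.
That has 1 knight.

1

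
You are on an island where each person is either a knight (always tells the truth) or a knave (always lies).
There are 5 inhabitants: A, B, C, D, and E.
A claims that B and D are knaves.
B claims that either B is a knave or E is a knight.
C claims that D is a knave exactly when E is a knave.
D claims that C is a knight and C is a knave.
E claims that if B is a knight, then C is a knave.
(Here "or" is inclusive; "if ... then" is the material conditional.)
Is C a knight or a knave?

C is a knave.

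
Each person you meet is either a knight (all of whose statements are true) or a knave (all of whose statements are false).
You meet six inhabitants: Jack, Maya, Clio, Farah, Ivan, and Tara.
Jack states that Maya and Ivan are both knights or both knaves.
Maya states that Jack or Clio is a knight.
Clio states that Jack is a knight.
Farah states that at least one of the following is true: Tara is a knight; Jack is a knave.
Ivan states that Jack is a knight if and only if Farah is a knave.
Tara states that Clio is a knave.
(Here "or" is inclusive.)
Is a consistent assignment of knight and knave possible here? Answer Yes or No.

One consistent assignment: Jack=knight, Maya=knight, Clio=knight, Farah=knave, Ivan=knight, Tara=knave.

Yes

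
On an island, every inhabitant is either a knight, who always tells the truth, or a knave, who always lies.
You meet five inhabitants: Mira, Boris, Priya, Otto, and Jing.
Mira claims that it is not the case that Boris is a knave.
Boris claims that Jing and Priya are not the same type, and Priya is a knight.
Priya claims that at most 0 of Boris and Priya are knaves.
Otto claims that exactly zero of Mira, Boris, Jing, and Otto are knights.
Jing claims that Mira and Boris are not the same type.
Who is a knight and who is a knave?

Mira is a knight, Boris is a knight, Priya is a knight, Otto is a knave, and Jing is a knave.

Suppose Mira is a knave. Then Mira's statement "it is not the case that Boris is a knave" would have to be false. Checking the 16 ways to assign the others, none is consistent with every speaker.
(For instance, with Boris=knight, Priya=knight, Otto=knave, Jing=knave, Mira's claim "it is not the case that Boris is a knave" comes out true where it would need to be false.)
So Mira must be a knight, making "it is not the case that Boris is a knave" true. Taking Mira=knight, Boris=knight, Priya=knight, Otto=knave, Jing=knave, each remaining statement checks out:
  Boris (knight): "Jing and Priya are not the same type, and Priya is a knight" — true. ✓
  Priya (knight): "at most 0 of Boris and Priya are knaves" — true. ✓
  Otto (knave): "exactly zero of Mira, Boris, Jing, and Otto are knights" — false. ✓
  Jing (knave): "Mira and Boris are not the same type" — false. ✓
This is the unique consistent assignment.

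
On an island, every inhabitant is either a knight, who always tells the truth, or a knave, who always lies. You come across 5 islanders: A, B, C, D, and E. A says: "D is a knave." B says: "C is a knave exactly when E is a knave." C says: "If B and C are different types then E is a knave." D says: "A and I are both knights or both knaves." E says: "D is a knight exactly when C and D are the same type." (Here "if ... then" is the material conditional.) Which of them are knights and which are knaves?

Knights: A, B, C, and E. Knaves: D.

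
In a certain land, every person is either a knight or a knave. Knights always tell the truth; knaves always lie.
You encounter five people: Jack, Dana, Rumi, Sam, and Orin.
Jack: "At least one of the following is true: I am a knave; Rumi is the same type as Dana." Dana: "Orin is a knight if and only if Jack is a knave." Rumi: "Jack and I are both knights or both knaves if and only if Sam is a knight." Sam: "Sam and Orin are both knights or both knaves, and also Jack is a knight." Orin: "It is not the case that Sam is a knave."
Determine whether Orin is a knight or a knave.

Orin is a knight.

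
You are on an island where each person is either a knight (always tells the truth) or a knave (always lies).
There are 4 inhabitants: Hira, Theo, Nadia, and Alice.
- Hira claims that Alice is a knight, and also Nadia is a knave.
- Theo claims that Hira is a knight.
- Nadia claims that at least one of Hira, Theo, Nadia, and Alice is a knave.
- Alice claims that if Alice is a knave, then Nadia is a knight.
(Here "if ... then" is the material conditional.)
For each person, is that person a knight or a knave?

Knights: Nadia and Alice. Knaves: Hira and Theo.

Suppose Hira is a knight. Then Hira's statement "Alice is a knight, and also Nadia is a knave" would have to be true. Checking the 8 ways to assign the others, none is consistent with every speaker.
(For instance, with Theo=knave, Nadia=knight, Alice=knight, Hira's claim "Alice is a knight, and also Nadia is a knave" comes out false where it would need to be true.)
So Hira must be a knave, making "Alice is a knight, and also Nadia is a knave" false. Taking Hira=knave, Theo=knave, Nadia=knight, Alice=knight, each remaining statement checks out:
  Theo (knave): "Hira is a knight" — false. ✓
  Nadia (knight): "at least one of Hira, Theo, Nadia, and Alice is a knave" — true. ✓
  Alice (knight): "if Alice is a knave, then Nadia is a knight" — true. ✓
This is the unique consistent assignment.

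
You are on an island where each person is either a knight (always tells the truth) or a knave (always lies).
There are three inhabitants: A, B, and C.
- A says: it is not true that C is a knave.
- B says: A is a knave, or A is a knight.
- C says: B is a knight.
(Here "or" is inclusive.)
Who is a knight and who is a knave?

Suppose A is a knave. Then A's statement "it is not true that C is a knave" would have to be false. Checking the 4 ways to assign the others, none is consistent with every speaker.
(For instance, with B=knight, C=knight, A's claim "it is not true that C is a knave" comes out true where it would need to be false.)
So A must be a knight, making "it is not true that C is a knave" true. Taking A=knight, B=knight, C=knight, each remaining statement checks out:
  B (knight): "A is a knave, or A is a knight" — true. ✓
  C (knight): "B is a knight" — true. ✓
This is the unique consistent assignment.

Knights: A, B, and C. Knaves: none.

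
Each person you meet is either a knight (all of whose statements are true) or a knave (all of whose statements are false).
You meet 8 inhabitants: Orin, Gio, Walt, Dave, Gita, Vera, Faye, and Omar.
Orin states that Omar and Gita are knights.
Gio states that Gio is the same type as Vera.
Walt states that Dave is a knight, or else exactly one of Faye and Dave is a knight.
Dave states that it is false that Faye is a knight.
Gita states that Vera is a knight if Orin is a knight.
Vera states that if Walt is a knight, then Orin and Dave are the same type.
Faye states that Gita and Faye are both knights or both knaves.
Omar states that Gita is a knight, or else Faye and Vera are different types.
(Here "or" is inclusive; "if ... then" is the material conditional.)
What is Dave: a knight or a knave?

Dave is a knight.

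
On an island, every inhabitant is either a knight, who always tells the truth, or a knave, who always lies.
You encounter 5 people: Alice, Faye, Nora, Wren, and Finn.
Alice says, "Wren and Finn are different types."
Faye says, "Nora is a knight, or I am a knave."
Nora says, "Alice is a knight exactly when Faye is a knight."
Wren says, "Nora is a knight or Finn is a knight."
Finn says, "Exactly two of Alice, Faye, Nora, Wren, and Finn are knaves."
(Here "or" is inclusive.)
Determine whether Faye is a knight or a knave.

Faye is a knight.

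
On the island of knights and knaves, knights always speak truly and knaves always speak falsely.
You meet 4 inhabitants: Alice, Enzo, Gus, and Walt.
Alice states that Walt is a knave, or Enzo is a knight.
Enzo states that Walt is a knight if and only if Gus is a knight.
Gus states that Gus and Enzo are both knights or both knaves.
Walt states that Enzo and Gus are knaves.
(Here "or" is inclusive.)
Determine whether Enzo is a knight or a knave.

Enzo is a knight.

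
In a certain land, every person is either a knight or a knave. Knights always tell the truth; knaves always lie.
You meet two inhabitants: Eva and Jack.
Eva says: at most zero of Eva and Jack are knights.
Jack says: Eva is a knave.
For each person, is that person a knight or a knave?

Knights: Jack. Knaves: Eva.

Eva is a knave; "at most zero of Eva and Jack are knights" is False, as required.
Jack is a knight; "Eva is a knave" is True, as required.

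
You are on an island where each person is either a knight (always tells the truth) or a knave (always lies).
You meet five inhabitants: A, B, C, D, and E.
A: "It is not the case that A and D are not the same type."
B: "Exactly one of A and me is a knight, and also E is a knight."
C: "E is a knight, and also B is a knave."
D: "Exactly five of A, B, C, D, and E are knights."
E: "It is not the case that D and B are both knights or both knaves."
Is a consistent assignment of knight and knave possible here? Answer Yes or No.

No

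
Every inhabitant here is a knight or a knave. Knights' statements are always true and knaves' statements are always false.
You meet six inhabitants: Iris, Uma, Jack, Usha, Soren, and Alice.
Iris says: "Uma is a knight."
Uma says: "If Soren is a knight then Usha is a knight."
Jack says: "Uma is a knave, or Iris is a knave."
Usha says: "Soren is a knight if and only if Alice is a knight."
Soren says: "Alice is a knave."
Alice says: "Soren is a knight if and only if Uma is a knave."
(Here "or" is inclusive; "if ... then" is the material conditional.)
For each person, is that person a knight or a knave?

Knights: Iris, Uma, and Alice. Knaves: Jack, Usha, and Soren.

Iris (knight): "Uma is a knight" — True. ✓
Since Uma is a knight, "if Soren is a knight then Usha is a knight" needs to be True, which holds.
Jack is a knave, and the claim "Uma is a knave, or Iris is a knave" is indeed false.
Usha (knave): "Soren is a knight if and only if Alice is a knight" — false. ✓
Since Soren is a knave, "Alice is a knave" needs to be false, which holds.
Since Alice is a knight, "Soren is a knight if and only if Uma is a knave" needs to be True, which holds.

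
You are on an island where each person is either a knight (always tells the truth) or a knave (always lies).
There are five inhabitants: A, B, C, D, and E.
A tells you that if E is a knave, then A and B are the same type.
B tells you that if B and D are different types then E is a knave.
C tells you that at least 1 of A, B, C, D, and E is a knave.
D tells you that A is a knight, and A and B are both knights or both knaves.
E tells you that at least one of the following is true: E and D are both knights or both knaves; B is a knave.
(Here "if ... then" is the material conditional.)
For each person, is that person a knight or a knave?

Knights: A, B, C, and D. Knaves: E.

A is a knight, and the claim "if E is a knave, then A and B are the same type" is indeed true.
B (knight): "if B and D are different types then E is a knave" — true. ✓
C is a knight; "at least 1 of A, B, C, D, and E is a knave" is true, as required.
D is a knight; "A is a knight, and A and B are both knights or both knaves" is true, as required.
E is a knave, so "at least one of the following is true: E and D are both knights or both knaves; B is a knave" must be false — and it is.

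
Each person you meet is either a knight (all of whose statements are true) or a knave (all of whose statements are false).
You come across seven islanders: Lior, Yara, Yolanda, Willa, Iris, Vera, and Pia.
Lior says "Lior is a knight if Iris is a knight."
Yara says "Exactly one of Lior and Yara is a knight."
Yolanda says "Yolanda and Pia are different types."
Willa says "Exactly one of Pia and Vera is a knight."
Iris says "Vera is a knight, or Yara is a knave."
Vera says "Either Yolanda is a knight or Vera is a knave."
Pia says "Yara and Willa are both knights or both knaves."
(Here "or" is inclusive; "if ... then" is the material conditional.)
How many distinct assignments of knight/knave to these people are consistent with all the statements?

1

Consistent assignments:
  Lior=knave, Yara=knave, Yolanda=knight, Willa=knight, Iris=knight, Vera=knight, Pia=knave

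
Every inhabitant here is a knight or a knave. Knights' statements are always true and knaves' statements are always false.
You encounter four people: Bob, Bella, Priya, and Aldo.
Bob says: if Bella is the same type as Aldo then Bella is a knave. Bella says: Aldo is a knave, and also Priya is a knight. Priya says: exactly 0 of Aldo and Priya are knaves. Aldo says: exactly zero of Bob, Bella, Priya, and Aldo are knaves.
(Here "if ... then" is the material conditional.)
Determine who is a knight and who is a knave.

Suppose Bob is a knave. Then Bob's statement "if Bella is the same type as Aldo then Bella is a knave" would have to be false. Checking the 8 ways to assign the others, none is consistent with every speaker.
(For instance, with Bella=knave, Priya=knave, Aldo=knave, Bob's claim "if Bella is the same type as Aldo then Bella is a knave" comes out true where it would need to be false.)
So Bob must be a knight, making "if Bella is the same type as Aldo then Bella is a knave" true. Taking Bob=knight, Bella=knave, Priya=knave, Aldo=knave, each remaining statement checks out:
  Bella (knave): "Aldo is a knave, and also Priya is a knight" — false. ✓
  Priya (knave): "exactly 0 of Aldo and Priya are knaves" — false. ✓
  Aldo (knave): "exactly zero of Bob, Bella, Priya, and Aldo are knaves" — false. ✓
This is the unique consistent assignment.

Bob is a knight, Bella is a knave, Priya is a knave, and Aldo is a knave.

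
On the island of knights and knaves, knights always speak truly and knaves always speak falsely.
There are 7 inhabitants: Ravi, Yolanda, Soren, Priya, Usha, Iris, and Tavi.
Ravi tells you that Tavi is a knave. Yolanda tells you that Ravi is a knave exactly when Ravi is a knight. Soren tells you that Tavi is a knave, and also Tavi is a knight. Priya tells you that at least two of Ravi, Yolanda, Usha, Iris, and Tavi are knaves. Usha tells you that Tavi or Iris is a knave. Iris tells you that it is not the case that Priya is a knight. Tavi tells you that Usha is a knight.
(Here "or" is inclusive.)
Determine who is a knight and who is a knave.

Ravi is a knave, Yolanda is a knave, Soren is a knave, Priya is a knight, Usha is a knight, Iris is a knave, and Tavi is a knight.

Ravi (knave): "Tavi is a knave" — False. ✓
Since Yolanda is a knave, "Ravi is a knave exactly when Ravi is a knight" needs to be False, which holds.
Since Soren is a knave, "Tavi is a knave, and also Tavi is a knight" needs to be False, which holds.
Since Priya is a knight, "at least two of Ravi, Yolanda, Usha, Iris, and Tavi are knaves" needs to be true, which holds.
Usha is a knight, and the claim "Tavi or Iris is a knave" is indeed true.
Iris is a knave, so "it is not the case that Priya is a knight" must be False — and it is.
Tavi is a knight; "Usha is a knight" is true, as required.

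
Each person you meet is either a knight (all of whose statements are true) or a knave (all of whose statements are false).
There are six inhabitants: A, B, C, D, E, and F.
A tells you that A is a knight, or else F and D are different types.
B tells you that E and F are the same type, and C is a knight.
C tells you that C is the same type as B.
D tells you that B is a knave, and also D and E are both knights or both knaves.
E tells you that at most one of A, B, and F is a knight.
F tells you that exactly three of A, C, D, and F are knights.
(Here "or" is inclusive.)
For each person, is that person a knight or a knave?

Since A is a knight, "A is a knight, or else F and D are different types" needs to be True, which holds.
B is a knight, so "E and F are the same type, and C is a knight" must be True — and it is.
C is a knight, and the claim "C is the same type as B" is indeed True.
As a knave, D's statement "B is a knave, and also D and E are both knights or both knaves" should be False; it is.
E is a knave, and the claim "at most one of A, B, and F is a knight" is indeed False.
As a knave, F's statement "exactly three of A, C, D, and F are knights" should be False; it is.

A is a knight, B is a knight, C is a knight, D is a knave, E is a knave, and F is a knave.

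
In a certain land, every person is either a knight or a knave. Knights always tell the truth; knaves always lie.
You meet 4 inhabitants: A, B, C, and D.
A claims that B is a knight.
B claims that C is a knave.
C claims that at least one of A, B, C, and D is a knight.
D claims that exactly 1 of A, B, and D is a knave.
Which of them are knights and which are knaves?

A is a knave, B is a knave, C is a knight, and D is a knave.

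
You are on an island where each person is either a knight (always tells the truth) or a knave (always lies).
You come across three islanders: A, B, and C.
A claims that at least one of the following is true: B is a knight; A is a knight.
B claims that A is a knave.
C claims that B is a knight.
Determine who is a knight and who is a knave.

Suppose A is a knave. Then A's statement "at least one of the following is true: B is a knight; A is a knight" would have to be false. Checking the 4 ways to assign the others, none is consistent with every speaker.
(For instance, with B=knave, C=knave, B's claim "A is a knave" comes out true where it would need to be false.)
So A must be a knight, making "at least one of the following is true: B is a knight; A is a knight" true. Taking A=knight, B=knave, C=knave, each remaining statement checks out:
  B (knave): "A is a knave" — false. ✓
  C (knave): "B is a knight" — false. ✓
This is the unique consistent assignment.

A is a knight, B is a knave, and C is a knave.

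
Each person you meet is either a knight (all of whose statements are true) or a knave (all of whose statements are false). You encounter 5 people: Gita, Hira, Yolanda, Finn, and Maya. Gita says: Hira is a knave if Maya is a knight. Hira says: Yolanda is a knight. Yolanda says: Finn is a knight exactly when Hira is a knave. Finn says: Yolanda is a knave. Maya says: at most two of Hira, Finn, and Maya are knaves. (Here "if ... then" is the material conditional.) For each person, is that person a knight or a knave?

Gita is a knave, Hira is a knight, Yolanda is a knight, Finn is a knave, and Maya is a knight.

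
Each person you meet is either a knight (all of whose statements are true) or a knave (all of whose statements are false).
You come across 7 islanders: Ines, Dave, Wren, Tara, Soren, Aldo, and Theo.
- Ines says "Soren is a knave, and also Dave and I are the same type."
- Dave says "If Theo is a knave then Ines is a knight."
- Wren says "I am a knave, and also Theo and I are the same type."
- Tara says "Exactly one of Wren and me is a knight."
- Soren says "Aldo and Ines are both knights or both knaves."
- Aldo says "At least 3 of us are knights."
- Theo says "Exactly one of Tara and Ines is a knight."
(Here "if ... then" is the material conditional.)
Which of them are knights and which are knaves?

Knights: Dave, Tara, Aldo, and Theo. Knaves: Ines, Wren, and Soren.

Ines is a knave, and the claim "Soren is a knave, and also Dave and I are the same type" is indeed false.
Dave is a knight, and the claim "if Theo is a knave then Ines is a knight" is indeed true.
Wren (knave): "I am a knave, and also Theo and I are the same type" — false. ✓
Tara is a knight; "exactly one of Wren and me is a knight" is true, as required.
Soren is a knave, and the claim "Aldo and Ines are both knights or both knaves" is indeed false.
Aldo is a knight, and the claim "at least 3 of us are knights" is indeed true.
As a knight, Theo's statement "exactly one of Tara and Ines is a knight" should be true; it is.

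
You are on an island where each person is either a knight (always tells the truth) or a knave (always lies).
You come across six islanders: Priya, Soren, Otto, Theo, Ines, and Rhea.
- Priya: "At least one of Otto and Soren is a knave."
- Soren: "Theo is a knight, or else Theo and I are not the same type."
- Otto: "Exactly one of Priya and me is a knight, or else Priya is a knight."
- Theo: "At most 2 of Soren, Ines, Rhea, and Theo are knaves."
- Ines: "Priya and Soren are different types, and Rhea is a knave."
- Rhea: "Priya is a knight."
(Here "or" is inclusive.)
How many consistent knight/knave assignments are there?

Consistent assignments:
  Priya=knight, Soren=knave, Otto=knight, Theo=knave, Ines=knave, Rhea=knight
  Priya=knave, Soren=knight, Otto=knight, Theo=knight, Ines=knight, Rhea=knave

2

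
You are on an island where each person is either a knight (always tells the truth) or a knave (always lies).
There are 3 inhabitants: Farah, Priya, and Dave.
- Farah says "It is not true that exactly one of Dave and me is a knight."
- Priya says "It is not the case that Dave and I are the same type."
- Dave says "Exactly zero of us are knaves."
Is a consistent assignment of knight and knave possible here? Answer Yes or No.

No

Checking all 8 assignments, each has at least one speaker whose statement's truth value contradicts their type.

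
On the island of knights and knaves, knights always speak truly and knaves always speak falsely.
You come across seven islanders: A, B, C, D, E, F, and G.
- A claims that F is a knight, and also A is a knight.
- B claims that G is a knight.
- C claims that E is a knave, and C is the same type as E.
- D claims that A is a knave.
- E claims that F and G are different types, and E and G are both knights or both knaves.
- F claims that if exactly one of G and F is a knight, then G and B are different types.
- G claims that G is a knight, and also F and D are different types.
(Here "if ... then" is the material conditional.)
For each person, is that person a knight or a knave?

A is a knave, B is a knight, C is a knave, D is a knight, E is a knight, F is a knave, and G is a knight.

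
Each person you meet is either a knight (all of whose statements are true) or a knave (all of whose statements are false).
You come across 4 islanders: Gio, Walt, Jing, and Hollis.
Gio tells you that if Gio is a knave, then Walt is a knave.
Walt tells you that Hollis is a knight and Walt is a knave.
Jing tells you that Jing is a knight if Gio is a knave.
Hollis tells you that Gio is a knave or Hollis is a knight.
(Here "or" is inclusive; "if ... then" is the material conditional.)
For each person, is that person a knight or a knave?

Gio is a knight; "if Gio is a knave, then Walt is a knave" is True, as required.
Walt is a knave; "Hollis is a knight and Walt is a knave" is false, as required.
Jing is a knight, so "Jing is a knight if Gio is a knave" must be True — and it is.
Hollis is a knave; "Gio is a knave or Hollis is a knight" is false, as required.

Knights: Gio and Jing. Knaves: Walt and Hollis.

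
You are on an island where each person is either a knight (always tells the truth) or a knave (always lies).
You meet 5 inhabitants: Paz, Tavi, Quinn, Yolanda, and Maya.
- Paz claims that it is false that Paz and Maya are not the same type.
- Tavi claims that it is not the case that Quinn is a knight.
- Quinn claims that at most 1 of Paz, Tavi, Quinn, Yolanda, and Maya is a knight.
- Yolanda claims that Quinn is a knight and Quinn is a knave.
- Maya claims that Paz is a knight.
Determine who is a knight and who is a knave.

Knights: Paz, Tavi, and Maya. Knaves: Quinn and Yolanda.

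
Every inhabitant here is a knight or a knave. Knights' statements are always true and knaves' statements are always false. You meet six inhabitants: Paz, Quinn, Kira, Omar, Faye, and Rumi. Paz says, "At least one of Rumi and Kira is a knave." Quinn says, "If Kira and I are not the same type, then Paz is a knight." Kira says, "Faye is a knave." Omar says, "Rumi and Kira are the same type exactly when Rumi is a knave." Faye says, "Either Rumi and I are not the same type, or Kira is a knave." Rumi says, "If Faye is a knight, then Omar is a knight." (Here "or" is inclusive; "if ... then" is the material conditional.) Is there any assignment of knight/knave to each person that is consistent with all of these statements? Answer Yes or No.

Yes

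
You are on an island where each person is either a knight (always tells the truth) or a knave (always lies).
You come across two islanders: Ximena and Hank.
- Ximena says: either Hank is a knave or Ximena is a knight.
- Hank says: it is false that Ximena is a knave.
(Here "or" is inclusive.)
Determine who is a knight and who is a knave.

Ximena is a knight, and the claim "either Hank is a knave or Ximena is a knight" is indeed true.
Since Hank is a knight, "it is false that Ximena is a knave" needs to be true, which holds.

Ximena is a knight and Hank is a knight.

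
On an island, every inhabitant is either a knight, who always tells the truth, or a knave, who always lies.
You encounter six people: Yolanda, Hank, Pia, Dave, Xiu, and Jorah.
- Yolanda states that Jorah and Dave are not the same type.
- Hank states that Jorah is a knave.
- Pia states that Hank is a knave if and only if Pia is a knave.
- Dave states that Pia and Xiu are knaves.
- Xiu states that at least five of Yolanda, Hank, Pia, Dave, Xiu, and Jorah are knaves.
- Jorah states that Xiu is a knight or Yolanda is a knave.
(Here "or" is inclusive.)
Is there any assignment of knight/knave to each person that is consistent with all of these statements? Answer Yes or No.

Yes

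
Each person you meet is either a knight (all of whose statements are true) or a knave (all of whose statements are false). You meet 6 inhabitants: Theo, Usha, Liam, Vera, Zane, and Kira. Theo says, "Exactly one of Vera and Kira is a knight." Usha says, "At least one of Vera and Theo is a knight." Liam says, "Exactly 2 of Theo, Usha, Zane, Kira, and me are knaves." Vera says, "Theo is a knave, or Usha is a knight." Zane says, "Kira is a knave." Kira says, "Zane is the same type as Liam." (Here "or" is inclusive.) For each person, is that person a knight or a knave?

Theo is a knave, so "exactly one of Vera and Kira is a knight" must be false — and it is.
As a knight, Usha's statement "at least one of Vera and Theo is a knight" should be true; it is.
Since Liam is a knave, "exactly 2 of Theo, Usha, Zane, Kira, and me are knaves" needs to be false, which holds.
As a knight, Vera's statement "Theo is a knave, or Usha is a knight" should be true; it is.
As a knave, Zane's statement "Kira is a knave" should be false; it is.
Since Kira is a knight, "Zane is the same type as Liam" needs to be true, which holds.

Theo is a knave, Usha is a knight, Liam is a knave, Vera is a knight, Zane is a knave, and Kira is a knight.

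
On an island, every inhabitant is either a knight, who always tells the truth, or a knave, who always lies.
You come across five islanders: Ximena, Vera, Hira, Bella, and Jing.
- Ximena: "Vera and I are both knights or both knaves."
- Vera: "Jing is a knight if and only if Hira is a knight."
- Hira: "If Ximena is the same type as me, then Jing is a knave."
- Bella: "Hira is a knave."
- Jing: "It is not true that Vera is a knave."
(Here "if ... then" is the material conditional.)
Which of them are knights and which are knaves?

Ximena is a knave, Vera is a knight, Hira is a knight, Bella is a knave, and Jing is a knight.

Ximena is a knave; "Vera and I are both knights or both knaves" is False, as required.
Vera is a knight, and the claim "Jing is a knight if and only if Hira is a knight" is indeed true.
Hira is a knight, and the claim "if Ximena is the same type as me, then Jing is a knave" is indeed true.
As a knave, Bella's statement "Hira is a knave" should be False; it is.
Jing is a knight, and the claim "it is not true that Vera is a knave" is indeed true.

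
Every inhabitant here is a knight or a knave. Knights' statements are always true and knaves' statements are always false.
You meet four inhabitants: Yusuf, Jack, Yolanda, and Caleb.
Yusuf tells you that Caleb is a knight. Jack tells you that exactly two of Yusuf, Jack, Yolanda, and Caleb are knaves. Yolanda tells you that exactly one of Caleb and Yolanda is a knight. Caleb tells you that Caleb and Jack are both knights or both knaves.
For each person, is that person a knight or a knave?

Since Yusuf is a knave, "Caleb is a knight" needs to be False, which holds.
Jack (knight): "exactly two of Yusuf, Jack, Yolanda, and Caleb are knaves" — true. ✓
As a knight, Yolanda's statement "exactly one of Caleb and Yolanda is a knight" should be true; it is.
As a knave, Caleb's statement "Caleb and Jack are both knights or both knaves" should be False; it is.

Yusuf is a knave, Jack is a knight, Yolanda is a knight, and Caleb is a knave.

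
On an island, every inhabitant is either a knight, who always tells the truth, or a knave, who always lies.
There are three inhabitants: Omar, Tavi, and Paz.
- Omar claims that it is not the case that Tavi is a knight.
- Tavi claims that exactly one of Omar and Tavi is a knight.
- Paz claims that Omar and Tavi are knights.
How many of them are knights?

1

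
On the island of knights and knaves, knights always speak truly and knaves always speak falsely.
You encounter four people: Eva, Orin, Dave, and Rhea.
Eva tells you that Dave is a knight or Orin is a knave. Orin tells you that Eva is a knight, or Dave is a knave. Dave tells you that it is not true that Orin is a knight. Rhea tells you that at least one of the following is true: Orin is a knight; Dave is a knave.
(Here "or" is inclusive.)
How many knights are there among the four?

2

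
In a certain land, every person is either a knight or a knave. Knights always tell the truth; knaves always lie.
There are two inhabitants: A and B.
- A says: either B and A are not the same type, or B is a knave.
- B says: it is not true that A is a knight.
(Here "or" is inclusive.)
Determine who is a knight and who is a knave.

Knights: A. Knaves: B.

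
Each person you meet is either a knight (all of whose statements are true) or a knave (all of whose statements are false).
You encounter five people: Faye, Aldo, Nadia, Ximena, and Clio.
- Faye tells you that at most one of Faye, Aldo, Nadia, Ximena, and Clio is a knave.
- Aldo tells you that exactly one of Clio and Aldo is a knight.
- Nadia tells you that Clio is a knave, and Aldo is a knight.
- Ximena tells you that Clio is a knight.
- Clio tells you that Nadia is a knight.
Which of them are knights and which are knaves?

Faye is a knave, Aldo is a knave, Nadia is a knave, Ximena is a knave, and Clio is a knave.

Faye is a knave; "at most one of Faye, Aldo, Nadia, Ximena, and Clio is a knave" is False, as required.
Aldo (knave): "exactly one of Clio and Aldo is a knight" — False. ✓
Since Nadia is a knave, "Clio is a knave, and Aldo is a knight" needs to be False, which holds.
As a knave, Ximena's statement "Clio is a knight" should be False; it is.
Clio (knave): "Nadia is a knight" — False. ✓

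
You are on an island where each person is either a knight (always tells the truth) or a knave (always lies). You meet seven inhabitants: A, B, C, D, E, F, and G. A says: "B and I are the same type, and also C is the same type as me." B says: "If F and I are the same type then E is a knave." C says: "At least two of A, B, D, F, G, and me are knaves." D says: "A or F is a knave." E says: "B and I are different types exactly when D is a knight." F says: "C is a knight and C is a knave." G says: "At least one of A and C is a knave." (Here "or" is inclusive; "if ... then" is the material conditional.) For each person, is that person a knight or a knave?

A is a knave, B is a knave, C is a knight, D is a knight, E is a knight, F is a knave, and G is a knight.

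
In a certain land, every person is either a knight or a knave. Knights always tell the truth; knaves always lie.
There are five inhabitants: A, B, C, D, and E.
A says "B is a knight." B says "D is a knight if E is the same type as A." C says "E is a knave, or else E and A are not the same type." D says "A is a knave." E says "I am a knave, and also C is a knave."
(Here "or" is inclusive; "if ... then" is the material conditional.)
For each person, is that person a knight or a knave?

A is a knight, B is a knight, C is a knight, D is a knave, and E is a knave.

A is a knight; "B is a knight" is True, as required.
B is a knight, and the claim "D is a knight if E is the same type as A" is indeed True.
C is a knight; "E is a knave, or else E and A are not the same type" is True, as required.
As a knave, D's statement "A is a knave" should be False; it is.
E is a knave, so "I am a knave, and also C is a knave" must be False — and it is.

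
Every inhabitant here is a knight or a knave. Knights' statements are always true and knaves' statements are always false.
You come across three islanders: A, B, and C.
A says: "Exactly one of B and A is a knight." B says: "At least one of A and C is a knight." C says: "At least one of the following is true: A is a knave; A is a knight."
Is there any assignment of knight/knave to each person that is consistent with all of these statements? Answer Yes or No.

Checking all 8 assignments, each has at least one speaker whose statement's truth value contradicts their type.

No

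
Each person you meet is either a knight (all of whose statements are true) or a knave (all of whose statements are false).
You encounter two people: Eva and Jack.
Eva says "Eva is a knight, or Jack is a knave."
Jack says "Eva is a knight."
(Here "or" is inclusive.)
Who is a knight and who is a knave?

Eva is a knight, so "Eva is a knight, or Jack is a knave" must be true — and it is.
Jack is a knight, and the claim "Eva is a knight" is indeed true.

Knights: Eva and Jack. Knaves: none.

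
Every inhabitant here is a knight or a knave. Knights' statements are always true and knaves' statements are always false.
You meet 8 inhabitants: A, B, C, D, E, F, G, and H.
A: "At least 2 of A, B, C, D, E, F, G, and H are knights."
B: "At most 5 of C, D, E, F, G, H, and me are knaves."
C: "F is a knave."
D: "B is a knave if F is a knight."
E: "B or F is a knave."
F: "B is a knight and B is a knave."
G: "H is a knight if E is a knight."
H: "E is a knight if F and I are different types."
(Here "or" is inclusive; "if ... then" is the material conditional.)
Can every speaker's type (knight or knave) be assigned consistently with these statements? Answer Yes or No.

One consistent assignment: A=knight, B=knight, C=knight, D=knight, E=knight, F=knave, G=knight, H=knight.

Yes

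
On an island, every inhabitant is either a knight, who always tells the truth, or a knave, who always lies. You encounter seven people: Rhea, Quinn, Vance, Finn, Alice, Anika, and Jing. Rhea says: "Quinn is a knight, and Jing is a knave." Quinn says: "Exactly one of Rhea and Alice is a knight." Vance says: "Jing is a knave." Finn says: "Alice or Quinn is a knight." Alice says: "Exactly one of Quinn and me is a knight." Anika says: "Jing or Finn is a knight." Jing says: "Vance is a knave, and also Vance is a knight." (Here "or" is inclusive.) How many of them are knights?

1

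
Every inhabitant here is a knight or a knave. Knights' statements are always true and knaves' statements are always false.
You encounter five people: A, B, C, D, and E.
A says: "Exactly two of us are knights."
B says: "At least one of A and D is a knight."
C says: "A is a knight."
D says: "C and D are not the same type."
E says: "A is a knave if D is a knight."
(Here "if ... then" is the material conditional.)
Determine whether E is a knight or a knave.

E is a knight.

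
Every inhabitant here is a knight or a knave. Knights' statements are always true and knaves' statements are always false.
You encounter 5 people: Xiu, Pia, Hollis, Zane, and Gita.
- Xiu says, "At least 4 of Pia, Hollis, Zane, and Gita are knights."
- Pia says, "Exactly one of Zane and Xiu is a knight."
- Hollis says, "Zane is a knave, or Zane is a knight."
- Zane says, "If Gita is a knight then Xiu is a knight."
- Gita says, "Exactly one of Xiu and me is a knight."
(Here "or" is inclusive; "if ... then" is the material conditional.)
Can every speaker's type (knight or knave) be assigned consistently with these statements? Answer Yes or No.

Yes

One consistent assignment: Xiu=knave, Pia=knight, Hollis=knight, Zane=knight, Gita=knave.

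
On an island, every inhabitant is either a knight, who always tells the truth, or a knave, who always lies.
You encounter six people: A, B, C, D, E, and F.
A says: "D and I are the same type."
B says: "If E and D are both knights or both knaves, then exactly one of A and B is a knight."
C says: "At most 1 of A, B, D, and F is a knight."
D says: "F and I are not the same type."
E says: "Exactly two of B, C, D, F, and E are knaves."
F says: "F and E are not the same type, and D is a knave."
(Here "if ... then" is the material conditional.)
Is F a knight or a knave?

F is a knave.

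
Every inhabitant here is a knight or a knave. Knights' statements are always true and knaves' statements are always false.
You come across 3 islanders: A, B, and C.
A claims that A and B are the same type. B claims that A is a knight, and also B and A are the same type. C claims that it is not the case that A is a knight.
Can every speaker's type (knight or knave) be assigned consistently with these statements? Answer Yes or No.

One consistent assignment: A=knight, B=knight, C=knave.

Yes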